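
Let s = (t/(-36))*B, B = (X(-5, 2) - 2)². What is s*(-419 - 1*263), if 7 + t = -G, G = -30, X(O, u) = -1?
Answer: 7843/2 ≈ 3921.5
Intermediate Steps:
t = 23 (t = -7 - 1*(-30) = -7 + 30 = 23)
B = 9 (B = (-1 - 2)² = (-3)² = 9)
s = -23/4 (s = (23/(-36))*9 = (23*(-1/36))*9 = -23/36*9 = -23/4 ≈ -5.7500)
s*(-419 - 1*263) = -23*(-419 - 1*263)/4 = -23*(-419 - 263)/4 = -23/4*(-682) = 7843/2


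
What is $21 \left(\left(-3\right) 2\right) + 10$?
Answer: $-116$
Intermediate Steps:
$21 \left(\left(-3\right) 2\right) + 10 = 21 \left(-6\right) + 10 = -126 + 10 = -116$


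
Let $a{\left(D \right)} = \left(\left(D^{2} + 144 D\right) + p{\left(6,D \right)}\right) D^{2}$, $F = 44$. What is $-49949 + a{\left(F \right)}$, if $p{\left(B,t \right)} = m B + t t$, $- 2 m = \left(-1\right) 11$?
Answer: $19776627$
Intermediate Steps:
$m = \frac{11}{2}$ ($m = - \frac{\left(-1\right) 11}{2} = \left(- \frac{1}{2}\right) \left(-11\right) = \frac{11}{2} \approx 5.5$)
$p{\left(B,t \right)} = t^{2} + \frac{11 B}{2}$ ($p{\left(B,t \right)} = \frac{11 B}{2} + t t = \frac{11 B}{2} + t^{2} = t^{2} + \frac{11 B}{2}$)
$a{\left(D \right)} = D^{2} \left(33 + 2 D^{2} + 144 D\right)$ ($a{\left(D \right)} = \left(\left(D^{2} + 144 D\right) + \left(D^{2} + \frac{11}{2} \cdot 6\right)\right) D^{2} = \left(\left(D^{2} + 144 D\right) + \left(D^{2} + 33\right)\right) D^{2} = \left(\left(D^{2} + 144 D\right) + \left(33 + D^{2}\right)\right) D^{2} = \left(33 + 2 D^{2} + 144 D\right) D^{2} = D^{2} \left(33 + 2 D^{2} + 144 D\right)$)
$-49949 + a{\left(F \right)} = -49949 + 44^{2} \left(33 + 2 \cdot 44^{2} + 144 \cdot 44\right) = -49949 + 1936 \left(33 + 2 \cdot 1936 + 6336\right) = -49949 + 1936 \left(33 + 3872 + 6336\right) = -49949 + 1936 \cdot 10241 = -49949 + 19826576 = 19776627$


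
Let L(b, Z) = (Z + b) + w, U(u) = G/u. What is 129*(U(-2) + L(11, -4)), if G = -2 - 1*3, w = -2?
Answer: 1935/2 ≈ 967.50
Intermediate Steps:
G = -5 (G = -2 - 3 = -5)
U(u) = -5/u
L(b, Z) = -2 + Z + b (L(b, Z) = (Z + b) - 2 = -2 + Z + b)
129*(U(-2) + L(11, -4)) = 129*(-5/(-2) + (-2 - 4 + 11)) = 129*(-5*(-½) + 5) = 129*(5/2 + 5) = 129*(15/2) = 1935/2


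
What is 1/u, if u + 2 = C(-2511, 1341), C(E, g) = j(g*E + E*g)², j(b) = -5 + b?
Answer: 1/45353584533047 ≈ 2.2049e-14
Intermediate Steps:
C(E, g) = (-5 + 2*E*g)² (C(E, g) = (-5 + (g*E + E*g))² = (-5 + (E*g + E*g))² = (-5 + 2*E*g)²)
u = 45353584533047 (u = -2 + (-5 + 2*(-2511)*1341)² = -2 + (-5 - 6734502)² = -2 + (-6734507)² = -2 + 45353584533049 = 45353584533047)
1/u = 1/45353584533047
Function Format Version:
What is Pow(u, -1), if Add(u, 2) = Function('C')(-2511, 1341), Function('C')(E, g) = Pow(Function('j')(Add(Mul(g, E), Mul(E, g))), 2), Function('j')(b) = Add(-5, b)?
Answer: Rational(1, 45353584533047) ≈ 2.2049e-14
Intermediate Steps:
Function('C')(E, g) = Pow(Add(-5, Mul(2, E, g)), 2) (Function('C')(E, g) = Pow(Add(-5, Add(Mul(g, E), Mul(E, g))), 2) = Pow(Add(-5, Add(Mul(E, g), Mul(E, g))), 2) = Pow(Add(-5, Mul(2, E, g)), 2))
u = 45353584533047 (u = Add(-2, Pow(Add(-5, Mul(2, -2511, 1341)), 2)) = Add(-2, Pow(Add(-5, -6734502), 2)) = Add(-2, Pow(-6734507, 2)) = Add(-2, 45353584533049) = 45353584533047)
Pow(u, -1) = Pow(45353584533047, -1) = Rational(1, 45353584533047)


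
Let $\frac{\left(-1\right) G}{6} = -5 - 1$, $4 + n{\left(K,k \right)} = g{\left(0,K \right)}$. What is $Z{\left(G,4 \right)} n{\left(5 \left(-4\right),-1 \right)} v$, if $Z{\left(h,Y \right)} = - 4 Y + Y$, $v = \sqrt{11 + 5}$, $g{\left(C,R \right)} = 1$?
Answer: $144$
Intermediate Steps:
$n{\left(K,k \right)} = -3$ ($n{\left(K,k \right)} = -4 + 1 = -3$)
$v = 4$ ($v = \sqrt{16} = 4$)
$G = 36$ ($G = - 6 \left(-5 - 1\right) = \left(-6\right) \left(-6\right) = 36$)
$Z{\left(h,Y \right)} = - 3 Y$
$Z{\left(G,4 \right)} n{\left(5 \left(-4\right),-1 \right)} v = \left(-3\right) 4 \left(-3\right) 4 = \left(-12\right) \left(-3\right) 4 = 36 \cdot 4 = 144$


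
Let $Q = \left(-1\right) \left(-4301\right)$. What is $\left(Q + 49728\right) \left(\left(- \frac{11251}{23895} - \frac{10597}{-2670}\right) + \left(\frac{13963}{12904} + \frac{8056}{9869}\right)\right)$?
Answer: $\frac{78963697813479983881}{270828612548280} \approx 2.9156 \cdot 10^{5}$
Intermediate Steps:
$Q = 4301$
$\left(Q + 49728\right) \left(\left(- \frac{11251}{23895} - \frac{10597}{-2670}\right) + \left(\frac{13963}{12904} + \frac{8056}{9869}\right)\right) = \left(4301 + 49728\right) \left(\left(- \frac{11251}{23895} - \frac{10597}{-2670}\right) + \left(\frac{13963}{12904} + \frac{8056}{9869}\right)\right) = 54029 \left(\left(\left(-11251\right) \frac{1}{23895} - - \frac{10597}{2670}\right) + \left(13963 \cdot \frac{1}{12904} + 8056 \cdot \frac{1}{9869}\right)\right) = 54029 \left(\left(- \frac{11251}{23895} + \frac{10597}{2670}\right) + \left(\frac{13963}{12904} + \frac{8056}{9869}\right)\right) = 54029 \left(\frac{14878343}{4253310} + \frac{241755471}{127349576}\right) = 54029 \cdot \frac{1461505817495789}{270828612548280} = \frac{78963697813479983881}{270828612548280}$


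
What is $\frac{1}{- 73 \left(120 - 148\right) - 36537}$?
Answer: $- \frac{1}{34493} \approx -2.8991 \cdot 10^{-5}$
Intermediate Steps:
$\frac{1}{- 73 \left(120 - 148\right) - 36537} = \frac{1}{\left(-73\right) \left(-28\right) - 36537} = \frac{1}{2044 - 36537} = \frac{1}{-34493} = - \frac{1}{34493}$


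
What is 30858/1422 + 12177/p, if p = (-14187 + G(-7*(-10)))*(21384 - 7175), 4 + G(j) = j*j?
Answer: 226318157056/10429249701 ≈ 21.700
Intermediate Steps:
G(j) = -4 + j² (G(j) = -4 + j*j = -4 + j²)
p = -132015819 (p = (-14187 + (-4 + (-7*(-10))²))*(21384 - 7175) = (-14187 + (-4 + 70²))*14209 = (-14187 + (-4 + 4900))*14209 = (-14187 + 4896)*14209 = -9291*14209 = -132015819)
30858/1422 + 12177/p = 30858/1422 + 12177/(-132015819) = 30858*(1/1422) + 12177*(-1/132015819) = 5143/237 - 4059/44005273 = 226318157056/10429249701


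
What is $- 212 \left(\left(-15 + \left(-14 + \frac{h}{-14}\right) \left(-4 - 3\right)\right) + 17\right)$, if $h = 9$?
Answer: $-22154$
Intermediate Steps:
$- 212 \left(\left(-15 + \left(-14 + \frac{h}{-14}\right) \left(-4 - 3\right)\right) + 17\right) = - 212 \left(\left(-15 + \left(-14 + \frac{9}{-14}\right) \left(-4 - 3\right)\right) + 17\right) = - 212 \left(\left(-15 + \left(-14 + 9 \left(- \frac{1}{14}\right)\right) \left(-7\right)\right) + 17\right) = - 212 \left(\left(-15 + \left(-14 - \frac{9}{14}\right) \left(-7\right)\right) + 17\right) = - 212 \left(\left(-15 - - \frac{205}{2}\right) + 17\right) = - 212 \left(\left(-15 + \frac{205}{2}\right) + 17\right) = - 212 \left(\frac{175}{2} + 17\right) = \left(-212\right) \frac{209}{2} = -22154$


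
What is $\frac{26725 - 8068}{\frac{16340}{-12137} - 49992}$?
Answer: $- \frac{226440009}{606769244} \approx -0.37319$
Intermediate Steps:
$\frac{26725 - 8068}{\frac{16340}{-12137} - 49992} = \frac{18657}{16340 \left(- \frac{1}{12137}\right) - 49992} = \frac{18657}{- \frac{16340}{12137} - 49992} = \frac{18657}{- \frac{606769244}{12137}} = 18657 \left(- \frac{12137}{606769244}\right) = - \frac{226440009}{606769244}$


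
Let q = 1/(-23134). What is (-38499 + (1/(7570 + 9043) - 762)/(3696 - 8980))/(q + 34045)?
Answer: -2299484626701253/2033461836930402 ≈ -1.1308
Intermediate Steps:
q = -1/23134 ≈ -4.3226e-5
(-38499 + (1/(7570 + 9043) - 762)/(3696 - 8980))/(q + 34045) = (-38499 + (1/(7570 + 9043) - 762)/(3696 - 8980))/(-1/23134 + 34045) = (-38499 + (1/16613 - 762)/(-5284))/(787597029/23134) = (-38499 + (1/16613 - 762)*(-1/5284))*(23134/787597029) = (-38499 - 12659105/16613*(-1/5284))*(23134/787597029) = (-38499 + 12659105/87783092)*(23134/787597029) = -3379548599803/87783092*23134/787597029 = -2299484626701253/2033461836930402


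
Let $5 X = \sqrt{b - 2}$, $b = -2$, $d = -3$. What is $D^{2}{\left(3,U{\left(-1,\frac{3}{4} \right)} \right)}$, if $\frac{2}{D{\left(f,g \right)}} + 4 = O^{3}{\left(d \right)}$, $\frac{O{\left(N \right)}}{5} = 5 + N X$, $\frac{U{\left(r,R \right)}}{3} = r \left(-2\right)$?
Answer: $\frac{20090260}{9260944069972401} + \frac{42243056 i}{3086981356657467} \approx 2.1694 \cdot 10^{-9} + 1.3684 \cdot 10^{-8} i$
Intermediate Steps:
$X = \frac{2 i}{5}$ ($X = \frac{\sqrt{-2 - 2}}{5} = \frac{\sqrt{-4}}{5} = \frac{2 i}{5} \approx 0.4 i$)
$U{\left(r,R \right)} = - 6 r$ ($U{\left(r,R \right)} = 3 r \left(-2\right) = 3 \left(- 2 r\right) = - 6 r$)
$O{\left(N \right)} = 25 + 2 i N$ ($O{\left(N \right)} = 5 \left(5 + N \frac{2 i}{5}\right) = 5 \left(5 + \frac{2 i N}{5}\right) = 25 + 2 i N$)
$D{\left(f,g \right)} = \frac{2}{-4 + \left(25 - 6 i\right)^{3}}$ ($D{\left(f,g \right)} = \frac{2}{-4 + \left(25 + 2 i \left(-3\right)\right)^{3}} = \frac{2}{-4 + \left(25 - 6 i\right)^{3}}$)
$D^{2}{\left(3,U{\left(-1,\frac{3}{4} \right)} \right)} = \left(\frac{8614}{96233799} + \frac{2452 i}{32077933}\right)^{2}$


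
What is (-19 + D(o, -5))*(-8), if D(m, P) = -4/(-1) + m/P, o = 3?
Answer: 624/5 ≈ 124.80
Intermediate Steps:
D(m, P) = 4 + m/P (D(m, P) = -4*(-1) + m/P = 4 + m/P)
(-19 + D(o, -5))*(-8) = (-19 + (4 + 3/(-5)))*(-8) = (-19 + (4 + 3*(-⅕)))*(-8) = (-19 + (4 - ⅗))*(-8) = (-19 + 17/5)*(-8) = -78/5*(-8) = 624/5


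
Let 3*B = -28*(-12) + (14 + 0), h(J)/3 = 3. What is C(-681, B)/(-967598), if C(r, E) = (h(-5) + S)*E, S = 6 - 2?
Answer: -2275/1451397 ≈ -0.0015675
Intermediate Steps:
S = 4
h(J) = 9 (h(J) = 3*3 = 9)
B = 350/3 (B = (-28*(-12) + (14 + 0))/3 = (336 + 14)/3 = (⅓)*350 = 350/3 ≈ 116.67)
C(r, E) = 13*E (C(r, E) = (9 + 4)*E = 13*E)
C(-681, B)/(-967598) = (13*(350/3))/(-967598) = (4550/3)*(-1/967598) = -2275/1451397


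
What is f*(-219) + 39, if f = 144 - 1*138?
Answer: -1275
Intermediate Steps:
f = 6 (f = 144 - 138 = 6)
f*(-219) + 39 = 6*(-219) + 39 = -1314 + 39 = -1275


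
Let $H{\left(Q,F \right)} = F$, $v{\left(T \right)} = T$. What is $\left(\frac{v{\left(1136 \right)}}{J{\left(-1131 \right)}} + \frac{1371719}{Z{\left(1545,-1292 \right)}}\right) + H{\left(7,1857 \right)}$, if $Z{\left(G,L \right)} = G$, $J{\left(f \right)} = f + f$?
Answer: $\frac{1598483048}{582465} \approx 2744.3$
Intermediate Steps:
$J{\left(f \right)} = 2 f$
$\left(\frac{v{\left(1136 \right)}}{J{\left(-1131 \right)}} + \frac{1371719}{Z{\left(1545,-1292 \right)}}\right) + H{\left(7,1857 \right)} = \left(\frac{1136}{2 \left(-1131\right)} + \frac{1371719}{1545}\right) + 1857 = \left(\frac{1136}{-2262} + 1371719 \cdot \frac{1}{1545}\right) + 1857 = \left(1136 \left(- \frac{1}{2262}\right) + \frac{1371719}{1545}\right) + 1857 = \left(- \frac{568}{1131} + \frac{1371719}{1545}\right) + 1857 = \frac{516845543}{582465} + 1857 = \frac{1598483048}{582465}$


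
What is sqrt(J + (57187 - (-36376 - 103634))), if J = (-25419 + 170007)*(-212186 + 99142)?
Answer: 5*I*sqrt(653784347) ≈ 1.2785e+5*I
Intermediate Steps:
J = -16344805872 (J = 144588*(-113044) = -16344805872)
sqrt(J + (57187 - (-36376 - 103634))) = sqrt(-16344805872 + (57187 - (-36376 - 103634))) = sqrt(-16344805872 + (57187 - 1*(-140010))) = sqrt(-16344805872 + (57187 + 140010)) = sqrt(-16344805872 + 197197) = sqrt(-16344608675) = 5*I*sqrt(653784347)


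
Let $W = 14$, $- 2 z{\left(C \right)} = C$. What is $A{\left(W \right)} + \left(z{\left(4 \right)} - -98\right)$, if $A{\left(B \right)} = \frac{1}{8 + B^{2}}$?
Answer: $\frac{19585}{204} \approx 96.005$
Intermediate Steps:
$z{\left(C \right)} = - \frac{C}{2}$
$A{\left(W \right)} + \left(z{\left(4 \right)} - -98\right) = \frac{1}{8 + 14^{2}} - -96 = \frac{1}{8 + 196} + \left(-2 + 98\right) = \frac{1}{204} + 96 = \frac{19585}{204}$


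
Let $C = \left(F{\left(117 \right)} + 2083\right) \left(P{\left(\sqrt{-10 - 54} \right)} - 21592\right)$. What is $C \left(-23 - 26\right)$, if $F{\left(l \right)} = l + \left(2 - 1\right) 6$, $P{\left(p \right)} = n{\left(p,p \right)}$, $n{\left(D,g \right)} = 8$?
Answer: $2333100896$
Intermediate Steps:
$P{\left(p \right)} = 8$
$F{\left(l \right)} = 6 + l$ ($F{\left(l \right)} = l + 1 \cdot 6 = l + 6 = 6 + l$)
$C = -47614304$ ($C = \left(\left(6 + 117\right) + 2083\right) \left(8 - 21592\right) = \left(123 + 2083\right) \left(-21584\right) = 2206 \left(-21584\right) = -47614304$)
$C \left(-23 - 26\right) = - 47614304 \left(-23 - 26\right) = \left(-47614304\right) \left(-49\right) = 2333100896$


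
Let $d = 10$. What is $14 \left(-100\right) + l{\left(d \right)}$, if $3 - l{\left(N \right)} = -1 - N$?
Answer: $-1386$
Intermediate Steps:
$l{\left(N \right)} = 4 + N$ ($l{\left(N \right)} = 3 - \left(-1 - N\right) = 3 + \left(1 + N\right) = 4 + N$)
$14 \left(-100\right) + l{\left(d \right)} = 14 \left(-100\right) + \left(4 + 10\right) = -1400 + 14 = -1386$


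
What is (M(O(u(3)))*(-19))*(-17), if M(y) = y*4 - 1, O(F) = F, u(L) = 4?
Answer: 4845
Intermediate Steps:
M(y) = -1 + 4*y (M(y) = 4*y - 1 = -1 + 4*y)
(M(O(u(3)))*(-19))*(-17) = ((-1 + 4*4)*(-19))*(-17) = ((-1 + 16)*(-19))*(-17) = (15*(-19))*(-17) = -285*(-17) = 4845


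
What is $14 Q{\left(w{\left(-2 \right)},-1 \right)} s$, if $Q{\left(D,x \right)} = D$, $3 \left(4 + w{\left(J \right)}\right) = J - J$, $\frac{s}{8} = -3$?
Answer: $1344$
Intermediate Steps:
$s = -24$ ($s = 8 \left(-3\right) = -24$)
$w{\left(J \right)} = -4$ ($w{\left(J \right)} = -4 + \frac{J - J}{3} = -4 + \frac{1}{3} \cdot 0 = -4 + 0 = -4$)
$14 Q{\left(w{\left(-2 \right)},-1 \right)} s = 14 \left(-4\right) \left(-24\right) = \left(-56\right) \left(-24\right) = 1344$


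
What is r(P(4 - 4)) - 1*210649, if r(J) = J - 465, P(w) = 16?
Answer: -211098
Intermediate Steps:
r(J) = -465 + J
r(P(4 - 4)) - 1*210649 = (-465 + 16) - 1*210649 = -449 - 210649 = -211098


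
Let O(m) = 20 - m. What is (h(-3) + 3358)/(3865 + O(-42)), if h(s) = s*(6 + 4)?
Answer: 3328/3927 ≈ 0.84747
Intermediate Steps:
h(s) = 10*s (h(s) = s*10 = 10*s)
(h(-3) + 3358)/(3865 + O(-42)) = (10*(-3) + 3358)/(3865 + (20 - 1*(-42))) = (-30 + 3358)/(3865 + (20 + 42)) = 3328/(3865 + 62) = 3328/3927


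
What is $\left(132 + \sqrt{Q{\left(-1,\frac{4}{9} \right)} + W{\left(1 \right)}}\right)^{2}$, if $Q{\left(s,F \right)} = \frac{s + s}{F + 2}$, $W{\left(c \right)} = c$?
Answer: $\frac{\left(1452 + \sqrt{22}\right)^{2}}{121} \approx 17537.0$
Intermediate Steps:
$Q{\left(s,F \right)} = \frac{2 s}{2 + F}$
$\left(132 + \sqrt{Q{\left(-1,\frac{4}{9} \right)} + W{\left(1 \right)}}\right)^{2} = \left(132 + \sqrt{2 \left(-1\right) \frac{1}{2 + \frac{4}{9}} + 1}\right)^{2} = \left(132 + \sqrt{2 \left(-1\right) \frac{1}{\frac{22}{9}} + 1}\right)^{2} = \left(132 + \sqrt{2 \left(-1\right) \frac{9}{22} + 1}\right)^{2} = \left(132 + \sqrt{- \frac{9}{11} + 1}\right)^{2} = \left(132 + \sqrt{\frac{2}{11}}\right)^{2} = \left(132 + \frac{\sqrt{22}}{11}\right)^{2}$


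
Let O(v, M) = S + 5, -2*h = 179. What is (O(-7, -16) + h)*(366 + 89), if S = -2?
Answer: -78715/2 ≈ -39358.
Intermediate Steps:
h = -179/2 (h = -½*179 = -179/2 ≈ -89.500)
O(v, M) = 3 (O(v, M) = -2 + 5 = 3)
(O(-7, -16) + h)*(366 + 89) = (3 - 179/2)*(366 + 89) = -173/2*455 = -78715/2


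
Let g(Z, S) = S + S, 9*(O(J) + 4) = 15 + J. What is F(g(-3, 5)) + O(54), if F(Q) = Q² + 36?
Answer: 419/3 ≈ 139.67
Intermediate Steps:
O(J) = -7/3 + J/9 (O(J) = -4 + (15 + J)/9 = -4 + (5/3 + J/9) = -7/3 + J/9)
g(Z, S) = 2*S
F(Q) = 36 + Q²
F(g(-3, 5)) + O(54) = (36 + (2*5)²) + (-7/3 + (⅑)*54) = (36 + 10²) + (-7/3 + 6) = (36 + 100) + 11/3 = 136 + 11/3 = 419/3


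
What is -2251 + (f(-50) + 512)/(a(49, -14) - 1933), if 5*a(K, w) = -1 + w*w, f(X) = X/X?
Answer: -4263907/1894 ≈ -2251.3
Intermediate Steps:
f(X) = 1
a(K, w) = -⅕ + w²/5 (a(K, w) = (-1 + w*w)/5 = (-1 + w²)/5 = -⅕ + w²/5)
-2251 + (f(-50) + 512)/(a(49, -14) - 1933) = -2251 + (1 + 512)/((-⅕ + (⅕)*(-14)²) - 1933) = -2251 + 513/((-⅕ + (⅕)*196) - 1933) = -2251 + 513/((-⅕ + 196/5) - 1933) = -2251 + 513/(39 - 1933) = -2251 + 513/(-1894) = -2251 + 513*(-1/1894) = -2251 - 513/1894 = -4263907/1894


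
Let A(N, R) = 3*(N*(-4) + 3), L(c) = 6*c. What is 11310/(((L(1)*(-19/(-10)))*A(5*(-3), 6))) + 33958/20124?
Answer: 27848921/4014738 ≈ 6.9367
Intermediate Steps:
A(N, R) = 9 - 12*N (A(N, R) = 3*(-4*N + 3) = 3*(3 - 4*N) = 9 - 12*N)
11310/(((L(1)*(-19/(-10)))*A(5*(-3), 6))) + 33958/20124 = 11310/((((6*1)*(-19/(-10)))*(9 - 60*(-3)))) + 33958/20124 = 11310/(((6*(-19*(-1/10)))*(9 - 12*(-15)))) + 33958*(1/20124) = 11310/(((6*(19/10))*(9 + 180))) + 16979/10062 = 11310/(((57/5)*189)) + 16979/10062 = 11310/(10773/5) + 16979/10062 = 11310*(5/10773) + 16979/10062 = 18850/3591 + 16979/10062 = 27848921/4014738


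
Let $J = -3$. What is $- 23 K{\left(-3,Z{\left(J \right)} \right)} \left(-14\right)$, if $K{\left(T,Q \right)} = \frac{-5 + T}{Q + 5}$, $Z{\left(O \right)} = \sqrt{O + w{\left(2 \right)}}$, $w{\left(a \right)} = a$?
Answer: $- \frac{6440}{13} + \frac{1288 i}{13} \approx -495.38 + 99.077 i$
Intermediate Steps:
$Z{\left(O \right)} = \sqrt{2 + O}$ ($Z{\left(O \right)} = \sqrt{O + 2} = \sqrt{2 + O}$)
$K{\left(T,Q \right)} = \frac{-5 + T}{5 + Q}$
$- 23 K{\left(-3,Z{\left(J \right)} \right)} \left(-14\right) = - 23 \frac{-5 - 3}{5 + \sqrt{2 - 3}} \left(-14\right) = - 23 \frac{1}{5 + \sqrt{-1}} \left(-8\right) \left(-14\right) = - 23 \frac{1}{5 + i} \left(-8\right) \left(-14\right) = - 23 \frac{5 - i}{26} \left(-8\right) \left(-14\right) = - 23 \left(- \frac{4 \left(5 - i\right)}{13}\right) \left(-14\right) = \frac{92 \left(5 - i\right)}{13} \left(-14\right) = - \frac{1288 \left(5 - i\right)}{13}$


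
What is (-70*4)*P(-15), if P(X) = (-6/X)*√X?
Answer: -112*I*√15 ≈ -433.77*I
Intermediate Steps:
P(X) = -6/√X
(-70*4)*P(-15) = (-70*4)*(-(-2)*I*√15/5) = -(-1680)*(-I*√15/15) = -112*I*√15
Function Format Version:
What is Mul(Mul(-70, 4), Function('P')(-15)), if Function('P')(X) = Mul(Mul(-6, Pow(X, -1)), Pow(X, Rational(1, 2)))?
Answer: Mul(-112, I, Pow(15, Rational(1, 2))) ≈ Mul(-433.77, I)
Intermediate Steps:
Function('P')(X) = Mul(-6, Pow(X, Rational(-1, 2)))
Mul(Mul(-70, 4), Function('P')(-15)) = Mul(Mul(-70, 4), Mul(-6, Pow(-15, Rational(-1, 2)))) = Mul(-280, Mul(-6, Mul(Rational(-1, 15), I, Pow(15, Rational(1, 2))))) = Mul(-280, Mul(Rational(2, 5), I, Pow(15, Rational(1, 2)))) = Mul(-112, I, Pow(15, Rational(1, 2)))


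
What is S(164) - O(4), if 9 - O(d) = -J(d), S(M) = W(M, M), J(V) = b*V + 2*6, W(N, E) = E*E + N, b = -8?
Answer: 27071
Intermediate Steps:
W(N, E) = N + E² (W(N, E) = E² + N = N + E²)
J(V) = 12 - 8*V (J(V) = -8*V + 2*6 = -8*V + 12 = 12 - 8*V)
S(M) = M + M²
O(d) = 21 - 8*d (O(d) = 9 - (-1)*(12 - 8*d) = 9 - (-12 + 8*d) = 9 + (12 - 8*d) = 21 - 8*d)
S(164) - O(4) = 164*(1 + 164) - (21 - 8*4) = 164*165 - (21 - 32) = 27060 - 1*(-11) = 27060 + 11 = 27071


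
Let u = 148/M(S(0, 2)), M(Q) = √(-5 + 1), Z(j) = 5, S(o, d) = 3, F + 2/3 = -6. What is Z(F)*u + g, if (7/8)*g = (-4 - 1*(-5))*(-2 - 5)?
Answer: -8 - 370*I ≈ -8.0 - 370.0*I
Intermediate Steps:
F = -20/3 (F = -⅔ - 6 = -20/3 ≈ -6.6667)
g = -8 (g = 8*((-4 - 1*(-5))*(-2 - 5))/7 = 8*((-4 + 5)*(-7))/7 = 8*(1*(-7))/7 = (8/7)*(-7) = -8)
M(Q) = 2*I (M(Q) = √(-4) = 2*I)
u = -74*I (u = 148/((2*I)) = 148*(-I/2) = -74*I ≈ -74.0*I)
Z(F)*u + g = 5*(-74*I) - 8 = -370*I - 8 = -8 - 370*I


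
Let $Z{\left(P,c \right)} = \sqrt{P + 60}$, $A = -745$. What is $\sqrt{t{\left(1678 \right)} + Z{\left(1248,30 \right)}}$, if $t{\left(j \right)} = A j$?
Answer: $\sqrt{-1250110 + 2 \sqrt{327}} \approx 1118.1 i$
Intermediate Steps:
$t{\left(j \right)} = - 745 j$
$Z{\left(P,c \right)} = \sqrt{60 + P}$
$\sqrt{t{\left(1678 \right)} + Z{\left(1248,30 \right)}} = \sqrt{\left(-745\right) 1678 + \sqrt{60 + 1248}} = \sqrt{-1250110 + \sqrt{1308}} = \sqrt{-1250110 + 2 \sqrt{327}}$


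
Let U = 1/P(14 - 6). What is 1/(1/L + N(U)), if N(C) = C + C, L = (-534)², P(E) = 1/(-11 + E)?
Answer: -285156/1710935 ≈ -0.16667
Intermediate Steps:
U = -3 (U = 1/(1/(-11 + (14 - 6))) = 1/(1/(-11 + 8)) = 1/(1/(-3)) = 1/(-⅓) = -3)
L = 285156
N(C) = 2*C
1/(1/L + N(U)) = 1/(1/285156 + 2*(-3)) = 1/(1/285156 - 6) = 1/(-1710935/285156) = -285156/1710935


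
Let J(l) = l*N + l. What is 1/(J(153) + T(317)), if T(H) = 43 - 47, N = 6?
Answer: 1/1067 ≈ 0.00093721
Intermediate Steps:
T(H) = -4
J(l) = 7*l (J(l) = l*6 + l = 6*l + l = 7*l)
1/(J(153) + T(317)) = 1/(7*153 - 4) = 1/(1071 - 4) = 1/1067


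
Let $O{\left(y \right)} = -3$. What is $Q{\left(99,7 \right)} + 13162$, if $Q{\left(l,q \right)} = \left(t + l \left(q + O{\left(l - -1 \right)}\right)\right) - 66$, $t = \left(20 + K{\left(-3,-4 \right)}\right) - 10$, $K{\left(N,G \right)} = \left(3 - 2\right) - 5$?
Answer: $13498$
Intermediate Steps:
$K{\left(N,G \right)} = -4$ ($K{\left(N,G \right)} = 1 - 5 = -4$)
$t = 6$ ($t = \left(20 - 4\right) - 10 = 16 - 10 = 6$)
$Q{\left(l,q \right)} = -60 + l \left(-3 + q\right)$ ($Q{\left(l,q \right)} = \left(6 + l \left(q - 3\right)\right) - 66 = \left(6 + l \left(-3 + q\right)\right) - 66 = -60 + l \left(-3 + q\right)$)
$Q{\left(99,7 \right)} + 13162 = \left(-60 - 297 + 99 \cdot 7\right) + 13162 = \left(-60 - 297 + 693\right) + 13162 = 336 + 13162 = 13498$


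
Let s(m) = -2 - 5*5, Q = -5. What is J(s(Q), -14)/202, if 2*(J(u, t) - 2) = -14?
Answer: -5/202 ≈ -0.024752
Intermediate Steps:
s(m) = -27 (s(m) = -2 - 25 = -27)
J(u, t) = -5 (J(u, t) = 2 + (½)*(-14) = 2 - 7 = -5)
J(s(Q), -14)/202 = -5/202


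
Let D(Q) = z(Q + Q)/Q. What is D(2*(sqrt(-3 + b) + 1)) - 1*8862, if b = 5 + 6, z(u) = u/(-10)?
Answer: -44311/5 ≈ -8862.2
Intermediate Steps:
z(u) = -u/10 (z(u) = u*(-1/10) = -u/10)
b = 11
D(Q) = -1/5 (D(Q) = (-(Q + Q)/10)/Q = (-Q/5)/Q = -1/5)
D(2*(sqrt(-3 + b) + 1)) - 1*8862 = -1/5 - 1*8862 = -1/5 - 8862 = -44311/5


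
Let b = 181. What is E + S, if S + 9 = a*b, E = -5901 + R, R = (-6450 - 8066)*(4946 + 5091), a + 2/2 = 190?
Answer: -145668793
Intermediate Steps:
a = 189 (a = -1 + 190 = 189)
R = -145697092 (R = -14516*10037 = -145697092)
E = -145702993 (E = -5901 - 145697092 = -145702993)
S = 34200 (S = -9 + 189*181 = -9 + 34209 = 34200)
E + S = -145702993 + 34200 = -145668793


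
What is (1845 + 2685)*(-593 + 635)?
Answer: 190260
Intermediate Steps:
(1845 + 2685)*(-593 + 635) = 4530*42 = 190260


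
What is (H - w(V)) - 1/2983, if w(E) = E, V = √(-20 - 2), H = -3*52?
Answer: -465349/2983 - I*√22 ≈ -156.0 - 4.6904*I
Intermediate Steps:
H = -156
V = I*√22 (V = √(-22) = I*√22 ≈ 4.6904*I)
(H - w(V)) - 1/2983 = (-156 - I*√22) - 1/2983 = -465349/2983 - I*√22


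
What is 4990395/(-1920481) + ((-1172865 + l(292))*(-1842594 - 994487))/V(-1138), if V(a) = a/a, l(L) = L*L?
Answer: 5925859474178349166/1920481 ≈ 3.0856e+12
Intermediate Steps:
l(L) = L²
V(a) = 1
4990395/(-1920481) + ((-1172865 + l(292))*(-1842594 - 994487))/V(-1138) = 4990395/(-1920481) + ((-1172865 + 292²)*(-1842594 - 994487))/1 = 4990395*(-1/1920481) + ((-1172865 + 85264)*(-2837081))*1 = -4990395/1920481 - 1087601*(-2837081)*1 = -4990395/1920481 + 3085612132681*1 = -4990395/1920481 + 3085612132681 = 5925859474178349166/1920481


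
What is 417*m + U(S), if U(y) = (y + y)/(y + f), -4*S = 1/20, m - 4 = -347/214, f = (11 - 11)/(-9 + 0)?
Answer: 212681/214 ≈ 993.84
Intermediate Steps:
f = 0 (f = 0/(-9) = 0*(-⅑) = 0)
m = 509/214 (m = 4 - 347/214 = 509/214 ≈ 2.3785)
S = -1/80 (S = -¼/20 = -¼*1/20 = -1/80 ≈ -0.012500)
U(y) = 2 (U(y) = (y + y)/(y + 0) = (2*y)/y = 2)
417*m + U(S) = 417*(509/214) + 2 = 212253/214 + 2 = 212681/214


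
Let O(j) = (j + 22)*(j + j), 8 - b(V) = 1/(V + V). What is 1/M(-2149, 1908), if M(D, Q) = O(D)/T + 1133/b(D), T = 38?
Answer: 653315/157263710401 ≈ 4.1543e-6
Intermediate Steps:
b(V) = 8 - 1/(2*V) (b(V) = 8 - 1/(V + V) = 8 - 1/(2*V))
O(j) = 2*j*(22 + j) (O(j) = (22 + j)*(2*j) = 2*j*(22 + j))
M(D, Q) = 1133/(8 - 1/(2*D)) + D*(22 + D)/19 (M(D, Q) = (2*D*(22 + D))/38 + 1133/(8 - 1/(2*D)) = (2*D*(22 + D))*(1/38) + 1133/(8 - 1/(2*D)) = D*(22 + D)/19 + 1133/(8 - 1/(2*D)) = 1133/(8 - 1/(2*D)) + D*(22 + D)/19)
1/M(-2149, 1908) = 1/((1/19)*(-2149)*(43054 + (-1 + 16*(-2149))*(22 - 2149))/(-1 + 16*(-2149))) = 1/((1/19)*(-2149)*(43054 + (-1 - 34384)*(-2127))/(-1 - 34384)) = 1/((1/19)*(-2149)*(43054 - 34385*(-2127))/(-34385)) = 1/((1/19)*(-2149)*(-1/34385)*(43054 + 73136895)) = 1/((1/19)*(-2149)*(-1/34385)*73179949) = 1/(157263710401/653315) = 653315/157263710401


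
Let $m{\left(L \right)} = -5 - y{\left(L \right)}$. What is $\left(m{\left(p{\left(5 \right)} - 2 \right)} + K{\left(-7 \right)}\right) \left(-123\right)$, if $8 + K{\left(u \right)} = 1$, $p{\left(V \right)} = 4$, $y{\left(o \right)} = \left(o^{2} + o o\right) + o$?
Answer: $2706$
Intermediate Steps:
$y{\left(o \right)} = o + 2 o^{2}$ ($y{\left(o \right)} = \left(o^{2} + o^{2}\right) + o = 2 o^{2} + o = o + 2 o^{2}$)
$K{\left(u \right)} = -7$ ($K{\left(u \right)} = -8 + 1 = -7$)
$m{\left(L \right)} = -5 - L \left(1 + 2 L\right)$
$\left(m{\left(p{\left(5 \right)} - 2 \right)} + K{\left(-7 \right)}\right) \left(-123\right) = \left(\left(-5 - \left(4 - 2\right) \left(1 + 2 \left(4 - 2\right)\right)\right) - 7\right) \left(-123\right) = \left(\left(-5 - 2 \left(1 + 2 \cdot 2\right)\right) - 7\right) \left(-123\right) = \left(\left(-5 - 2 \left(1 + 4\right)\right) - 7\right) \left(-123\right) = \left(\left(-5 - 2 \cdot 5\right) - 7\right) \left(-123\right) = \left(\left(-5 - 10\right) - 7\right) \left(-123\right) = \left(-15 - 7\right) \left(-123\right) = \left(-22\right) \left(-123\right) = 2706$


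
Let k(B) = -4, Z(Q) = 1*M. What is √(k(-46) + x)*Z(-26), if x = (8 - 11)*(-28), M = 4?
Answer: 16*√5 ≈ 35.777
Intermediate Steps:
Z(Q) = 4 (Z(Q) = 1*4 = 4)
x = 84 (x = -3*(-28) = 84)
√(k(-46) + x)*Z(-26) = √(-4 + 84)*4 = √80*4 = (4*√5)*4 = 16*√5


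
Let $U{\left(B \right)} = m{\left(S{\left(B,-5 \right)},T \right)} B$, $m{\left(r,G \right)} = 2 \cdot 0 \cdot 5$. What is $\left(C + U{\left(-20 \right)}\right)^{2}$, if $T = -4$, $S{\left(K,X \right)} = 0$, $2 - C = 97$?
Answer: $9025$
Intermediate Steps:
$C = -95$ ($C = 2 - 97 = -95$)
$m{\left(r,G \right)} = 0$ ($m{\left(r,G \right)} = 0 \cdot 5 = 0$)
$U{\left(B \right)} = 0$ ($U{\left(B \right)} = 0 B = 0$)
$\left(C + U{\left(-20 \right)}\right)^{2} = \left(-95 + 0\right)^{2} = \left(-95\right)^{2} = 9025$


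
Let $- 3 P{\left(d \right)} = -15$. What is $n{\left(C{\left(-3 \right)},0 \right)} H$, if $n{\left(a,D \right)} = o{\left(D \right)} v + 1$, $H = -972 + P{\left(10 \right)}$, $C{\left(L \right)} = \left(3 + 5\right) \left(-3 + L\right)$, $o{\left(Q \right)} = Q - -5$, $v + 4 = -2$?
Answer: $28043$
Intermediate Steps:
$v = -6$ ($v = -4 - 2 = -6$)
$P{\left(d \right)} = 5$ ($P{\left(d \right)} = \left(- \frac{1}{3}\right) \left(-15\right) = 5$)
$o{\left(Q \right)} = 5 + Q$ ($o{\left(Q \right)} = Q + 5 = 5 + Q$)
$C{\left(L \right)} = -24 + 8 L$ ($C{\left(L \right)} = 8 \left(-3 + L\right) = -24 + 8 L$)
$H = -967$ ($H = -972 + 5 = -967$)
$n{\left(a,D \right)} = -29 - 6 D$ ($n{\left(a,D \right)} = \left(5 + D\right) \left(-6\right) + 1 = \left(-30 - 6 D\right) + 1 = -29 - 6 D$)
$n{\left(C{\left(-3 \right)},0 \right)} H = \left(-29 - 0\right) \left(-967\right) = \left(-29 + 0\right) \left(-967\right) = \left(-29\right) \left(-967\right) = 28043$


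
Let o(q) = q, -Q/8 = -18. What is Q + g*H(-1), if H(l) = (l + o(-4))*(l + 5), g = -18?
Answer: 504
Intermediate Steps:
Q = 144 (Q = -8*(-18) = 144)
H(l) = (-4 + l)*(5 + l) (H(l) = (l - 4)*(l + 5) = (-4 + l)*(5 + l))
Q + g*H(-1) = 144 - 18*(-20 - 1 + (-1)²) = 144 - 18*(-20 - 1 + 1) = 144 - 18*(-20) = 144 + 360 = 504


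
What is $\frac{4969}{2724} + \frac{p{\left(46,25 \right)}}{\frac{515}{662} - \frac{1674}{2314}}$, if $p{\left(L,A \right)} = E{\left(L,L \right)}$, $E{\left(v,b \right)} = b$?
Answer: $\frac{96182104345}{113756964} \approx 845.5$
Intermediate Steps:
$p{\left(L,A \right)} = L$
$\frac{4969}{2724} + \frac{p{\left(46,25 \right)}}{\frac{515}{662} - \frac{1674}{2314}} = \frac{4969}{2724} + \frac{46}{\frac{515}{662} - \frac{1674}{2314}} = 4969 \cdot \frac{1}{2724} + \frac{46}{515 \cdot \frac{1}{662} - \frac{837}{1157}} = \frac{4969}{2724} + \frac{46}{\frac{515}{662} - \frac{837}{1157}} = \frac{4969}{2724} + \frac{46}{\frac{41761}{765934}} = \frac{4969}{2724} + 46 \cdot \frac{765934}{41761} = \frac{4969}{2724} + \frac{35232964}{41761} = \frac{96182104345}{113756964}$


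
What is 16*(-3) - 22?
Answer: -70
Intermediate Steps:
16*(-3) - 22 = -48 - 22 = -70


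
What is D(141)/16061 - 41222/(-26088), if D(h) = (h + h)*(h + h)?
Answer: 1368344327/209499684 ≈ 6.5315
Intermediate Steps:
D(h) = 4*h² (D(h) = (2*h)*(2*h) = 4*h²)
D(141)/16061 - 41222/(-26088) = (4*141²)/16061 - 41222/(-26088) = (4*19881)*(1/16061) - 41222*(-1/26088) = 79524*(1/16061) + 20611/13044 = 79524/16061 + 20611/13044 = 1368344327/209499684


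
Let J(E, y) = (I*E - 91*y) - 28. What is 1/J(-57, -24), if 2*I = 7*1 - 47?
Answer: 1/3296 ≈ 0.00030340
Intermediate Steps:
I = -20 (I = (7*1 - 47)/2 = (7 - 47)/2 = (½)*(-40) = -20)
J(E, y) = -28 - 91*y - 20*E (J(E, y) = (-20*E - 91*y) - 28 = (-91*y - 20*E) - 28 = -28 - 91*y - 20*E)
1/J(-57, -24) = 1/(-28 - 91*(-24) - 20*(-57)) = 1/(-28 + 2184 + 1140) = 1/3296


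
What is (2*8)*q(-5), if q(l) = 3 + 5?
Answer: 128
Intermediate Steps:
q(l) = 8
(2*8)*q(-5) = (2*8)*8 = 16*8 = 128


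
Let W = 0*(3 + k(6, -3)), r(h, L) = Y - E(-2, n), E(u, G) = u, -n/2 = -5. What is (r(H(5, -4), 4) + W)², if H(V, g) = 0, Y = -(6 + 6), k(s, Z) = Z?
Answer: 100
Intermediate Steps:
Y = -12 (Y = -1*12 = -12)
n = 10 (n = -2*(-5) = 10)
r(h, L) = -10 (r(h, L) = -12 - 1*(-2) = -12 + 2 = -10)
W = 0 (W = 0*(3 - 3) = 0*0 = 0)
(r(H(5, -4), 4) + W)² = (-10 + 0)² = (-10)² = 100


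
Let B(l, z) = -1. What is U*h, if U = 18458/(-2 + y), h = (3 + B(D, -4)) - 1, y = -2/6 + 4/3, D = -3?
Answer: -18458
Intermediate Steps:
y = 1 (y = -2*⅙ + 4*(⅓) = -⅓ + 4/3 = 1)
h = 1 (h = (3 - 1) - 1 = 2 - 1 = 1)
U = -18458 (U = 18458/(-2 + 1) = 18458/(-1) = 18458*(-1) = -18458)
U*h = -18458*1 = -18458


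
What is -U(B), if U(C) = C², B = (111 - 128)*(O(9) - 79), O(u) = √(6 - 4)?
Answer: -1804227 + 45662*√2 ≈ -1.7397e+6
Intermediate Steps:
O(u) = √2
B = 1343 - 17*√2 (B = (111 - 128)*(√2 - 79) = -17*(-79 + √2) = 1343 - 17*√2 ≈ 1319.0)
-U(B) = -(1343 - 17*√2)²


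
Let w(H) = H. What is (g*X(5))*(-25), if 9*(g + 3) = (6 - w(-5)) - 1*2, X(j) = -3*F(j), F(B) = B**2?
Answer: -3750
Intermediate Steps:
X(j) = -3*j**2
g = -2 (g = -3 + ((6 - 1*(-5)) - 1*2)/9 = -3 + ((6 + 5) - 2)/9 = -3 + (11 - 2)/9 = -3 + (1/9)*9 = -3 + 1 = -2)
(g*X(5))*(-25) = -(-6)*5**2*(-25) = -(-6)*25*(-25) = -2*(-75)*(-25) = 150*(-25) = -3750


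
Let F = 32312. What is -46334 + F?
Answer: -14022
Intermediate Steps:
-46334 + F = -46334 + 32312 = -14022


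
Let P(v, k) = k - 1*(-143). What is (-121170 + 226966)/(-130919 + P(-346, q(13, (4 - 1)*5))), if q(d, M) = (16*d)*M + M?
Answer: -105796/127641 ≈ -0.82886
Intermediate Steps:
q(d, M) = M + 16*M*d (q(d, M) = 16*M*d + M = M + 16*M*d)
P(v, k) = 143 + k (P(v, k) = k + 143 = 143 + k)
(-121170 + 226966)/(-130919 + P(-346, q(13, (4 - 1)*5))) = (-121170 + 226966)/(-130919 + (143 + ((4 - 1)*5)*(1 + 16*13))) = 105796/(-130919 + (143 + (3*5)*(1 + 208))) = 105796/(-130919 + (143 + 15*209)) = 105796/(-130919 + (143 + 3135)) = 105796/(-130919 + 3278) = 105796/(-127641) = 105796*(-1/127641) = -105796/127641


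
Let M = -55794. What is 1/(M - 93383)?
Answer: -1/149177 ≈ -6.7034e-6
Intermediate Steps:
1/(M - 93383) = 1/(-55794 - 93383) = 1/(-149177) = -1/149177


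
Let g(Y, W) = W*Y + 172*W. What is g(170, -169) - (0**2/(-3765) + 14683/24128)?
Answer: -1394564827/24128 ≈ -57799.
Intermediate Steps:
g(Y, W) = 172*W + W*Y
g(170, -169) - (0**2/(-3765) + 14683/24128) = -169*(172 + 170) - (0**2/(-3765) + 14683/24128) = -169*342 - (0*(-1/3765) + 14683*(1/24128)) = -57798 - (0 + 14683/24128) = -57798 - 1*14683/24128 = -57798 - 14683/24128 = -1394564827/24128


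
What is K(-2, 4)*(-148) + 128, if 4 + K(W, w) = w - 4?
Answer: 720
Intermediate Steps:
K(W, w) = -8 + w (K(W, w) = -4 + (w - 4) = -4 + (-4 + w) = -8 + w)
K(-2, 4)*(-148) + 128 = (-8 + 4)*(-148) + 128 = -4*(-148) + 128 = 592 + 128 = 720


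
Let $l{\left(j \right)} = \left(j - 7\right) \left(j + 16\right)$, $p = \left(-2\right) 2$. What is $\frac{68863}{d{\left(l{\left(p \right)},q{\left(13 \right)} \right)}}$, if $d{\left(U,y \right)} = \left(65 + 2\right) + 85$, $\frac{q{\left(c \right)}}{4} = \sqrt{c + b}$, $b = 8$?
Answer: $\frac{68863}{152} \approx 453.05$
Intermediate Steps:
$q{\left(c \right)} = 4 \sqrt{8 + c}$ ($q{\left(c \right)} = 4 \sqrt{c + 8} = 4 \sqrt{8 + c}$)
$p = -4$
$l{\left(j \right)} = \left(-7 + j\right) \left(16 + j\right)$
$d{\left(U,y \right)} = 152$ ($d{\left(U,y \right)} = 67 + 85 = 152$)
$\frac{68863}{d{\left(l{\left(p \right)},q{\left(13 \right)} \right)}} = \frac{68863}{152}$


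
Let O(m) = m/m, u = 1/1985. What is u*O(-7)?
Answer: 1/1985 ≈ 0.00050378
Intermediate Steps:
u = 1/1985 ≈ 0.00050378
O(m) = 1
u*O(-7) = (1/1985)*1 = 1/1985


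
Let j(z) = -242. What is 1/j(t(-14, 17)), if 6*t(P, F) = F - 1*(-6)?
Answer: -1/242 ≈ -0.0041322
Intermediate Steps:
t(P, F) = 1 + F/6 (t(P, F) = (F - 1*(-6))/6 = (F + 6)/6 = (6 + F)/6 = 1 + F/6)
1/j(t(-14, 17)) = 1/(-242) = -1/242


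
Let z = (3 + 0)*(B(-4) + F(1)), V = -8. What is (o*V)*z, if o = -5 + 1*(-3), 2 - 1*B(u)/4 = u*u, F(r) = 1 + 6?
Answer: -9408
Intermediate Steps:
F(r) = 7
B(u) = 8 - 4*u² (B(u) = 8 - 4*u*u = 8 - 4*u²)
o = -8 (o = -5 - 3 = -8)
z = -147 (z = (3 + 0)*((8 - 4*(-4)²) + 7) = 3*((8 - 4*16) + 7) = 3*((8 - 64) + 7) = 3*(-56 + 7) = 3*(-49) = -147)
(o*V)*z = -8*(-8)*(-147) = 64*(-147) = -9408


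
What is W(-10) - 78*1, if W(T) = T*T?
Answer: 22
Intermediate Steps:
W(T) = T**2
W(-10) - 78*1 = (-10)**2 - 78*1 = 100 - 78 = 22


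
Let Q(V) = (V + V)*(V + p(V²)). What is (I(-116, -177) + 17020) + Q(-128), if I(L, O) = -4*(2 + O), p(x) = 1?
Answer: 50232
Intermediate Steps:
I(L, O) = -8 - 4*O
Q(V) = 2*V*(1 + V) (Q(V) = (V + V)*(V + 1) = (2*V)*(1 + V) = 2*V*(1 + V))
(I(-116, -177) + 17020) + Q(-128) = ((-8 - 4*(-177)) + 17020) + 2*(-128)*(1 - 128) = ((-8 + 708) + 17020) + 2*(-128)*(-127) = (700 + 17020) + 32512 = 17720 + 32512 = 50232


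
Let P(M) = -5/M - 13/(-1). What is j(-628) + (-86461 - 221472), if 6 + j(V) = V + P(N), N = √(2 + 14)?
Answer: -1234221/4 ≈ -3.0856e+5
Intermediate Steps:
N = 4 (N = √16 = 4)
P(M) = 13 - 5/M (P(M) = -5/M - 13*(-1) = -5/M + 13 = 13 - 5/M)
j(V) = 23/4 + V (j(V) = -6 + (V + (13 - 5/4)) = -6 + (V + 47/4) = -6 + (47/4 + V) = 23/4 + V)
j(-628) + (-86461 - 221472) = (23/4 - 628) + (-86461 - 221472) = -2489/4 - 307933 = -1234221/4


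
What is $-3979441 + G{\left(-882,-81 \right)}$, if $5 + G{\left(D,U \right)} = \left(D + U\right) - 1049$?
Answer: $-3981458$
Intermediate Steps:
$G{\left(D,U \right)} = -1054 + D + U$ ($G{\left(D,U \right)} = -5 - \left(1049 - D - U\right) = -5 + \left(-1049 + D + U\right) = -1054 + D + U$)
$-3979441 + G{\left(-882,-81 \right)} = -3979441 - 2017 = -3981458$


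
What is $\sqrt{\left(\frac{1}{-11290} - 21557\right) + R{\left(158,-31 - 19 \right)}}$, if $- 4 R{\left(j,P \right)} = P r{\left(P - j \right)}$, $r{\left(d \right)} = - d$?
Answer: $\frac{i \sqrt{2416336954990}}{11290} \approx 137.68 i$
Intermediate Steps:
$R{\left(j,P \right)} = - \frac{P \left(j - P\right)}{4}$ ($R{\left(j,P \right)} = - \frac{P \left(- (P - j)\right)}{4} = - \frac{P \left(j - P\right)}{4}$)
$\sqrt{\left(\frac{1}{-11290} - 21557\right) + R{\left(158,-31 - 19 \right)}} = \sqrt{\left(\frac{1}{-11290} - 21557\right) + \frac{\left(-31 - 19\right) \left(\left(-31 - 19\right) - 158\right)}{4}} = \sqrt{\left(- \frac{1}{11290} - 21557\right) + \frac{1}{4} \left(-50\right) \left(-50 - 158\right)} = \sqrt{- \frac{243378531}{11290} + \frac{1}{4} \left(-50\right) \left(-208\right)} = \sqrt{- \frac{243378531}{11290} + 2600} = \sqrt{- \frac{214024531}{11290}} = \frac{i \sqrt{2416336954990}}{11290}$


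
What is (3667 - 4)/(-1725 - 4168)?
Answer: -3663/5893 ≈ -0.62158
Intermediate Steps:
(3667 - 4)/(-1725 - 4168) = 3663/(-5893) = 3663*(-1/5893) = -3663/5893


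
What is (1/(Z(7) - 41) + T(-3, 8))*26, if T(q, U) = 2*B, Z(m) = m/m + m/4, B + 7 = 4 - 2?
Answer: -39884/153 ≈ -260.68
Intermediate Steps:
B = -5 (B = -7 + (4 - 2) = -7 + 2 = -5)
Z(m) = 1 + m/4 (Z(m) = 1 + m*(1/4) = 1 + m/4)
T(q, U) = -10 (T(q, U) = 2*(-5) = -10)
(1/(Z(7) - 41) + T(-3, 8))*26 = (1/((1 + (1/4)*7) - 41) - 10)*26 = (1/((1 + 7/4) - 41) - 10)*26 = (1/(11/4 - 41) - 10)*26 = (1/(-153/4) - 10)*26 = (-4/153 - 10)*26 = -1534/153*26 = -39884/153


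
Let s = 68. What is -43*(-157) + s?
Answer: 6819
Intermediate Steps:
-43*(-157) + s = -43*(-157) + 68 = 6751 + 68 = 6819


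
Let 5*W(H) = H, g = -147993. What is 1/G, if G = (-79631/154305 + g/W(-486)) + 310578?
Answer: 308610/96317195093 ≈ 3.2041e-6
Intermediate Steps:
W(H) = H/5
G = 96317195093/308610 (G = (-79631/154305 - 147993/((⅕)*(-486))) + 310578 = (-79631*1/154305 - 147993/(-486/5)) + 310578 = (-79631/154305 - 147993*(-5/486)) + 310578 = (-79631/154305 + 246655/162) + 310578 = 469718513/308610 + 310578 = 96317195093/308610 ≈ 3.1210e+5)
1/G = 1/(96317195093/308610) = 308610/96317195093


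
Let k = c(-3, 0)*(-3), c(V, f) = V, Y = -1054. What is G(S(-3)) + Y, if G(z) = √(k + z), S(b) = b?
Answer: -1054 + √6 ≈ -1051.6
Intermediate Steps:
k = 9 (k = -3*(-3) = 9)
G(z) = √(9 + z)
G(S(-3)) + Y = √(9 - 3) - 1054 = √6 - 1054 = -1054 + √6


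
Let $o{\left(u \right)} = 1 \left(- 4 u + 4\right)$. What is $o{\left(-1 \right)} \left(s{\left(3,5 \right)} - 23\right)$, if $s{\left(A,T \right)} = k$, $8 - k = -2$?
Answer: $-104$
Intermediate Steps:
$k = 10$ ($k = 8 - -2 = 8 + 2 = 10$)
$s{\left(A,T \right)} = 10$
$o{\left(u \right)} = 4 - 4 u$ ($o{\left(u \right)} = 1 \left(4 - 4 u\right) = 4 - 4 u$)
$o{\left(-1 \right)} \left(s{\left(3,5 \right)} - 23\right) = \left(4 - -4\right) \left(10 - 23\right) = \left(4 + 4\right) \left(10 - 23\right) = 8 \left(-13\right) = -104$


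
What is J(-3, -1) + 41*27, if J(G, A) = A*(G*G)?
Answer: 1098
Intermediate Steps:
J(G, A) = A*G**2
J(-3, -1) + 41*27 = -1*(-3)**2 + 41*27 = -1*9 + 1107 = -9 + 1107 = 1098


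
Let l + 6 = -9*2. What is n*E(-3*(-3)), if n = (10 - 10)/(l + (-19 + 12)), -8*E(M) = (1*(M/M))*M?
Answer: 0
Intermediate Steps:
l = -24 (l = -6 - 9*2 = -6 - 18 = -24)
E(M) = -M/8 (E(M) = -1*(M/M)*M/8 = -1*1*M/8 = -M/8)
n = 0 (n = (10 - 10)/(-24 + (-19 + 12)) = 0/(-24 - 7) = 0/(-31) = 0*(-1/31) = 0)
n*E(-3*(-3)) = 0*(-(-3)*(-3)/8) = 0*(-⅛*9) = 0*(-9/8) = 0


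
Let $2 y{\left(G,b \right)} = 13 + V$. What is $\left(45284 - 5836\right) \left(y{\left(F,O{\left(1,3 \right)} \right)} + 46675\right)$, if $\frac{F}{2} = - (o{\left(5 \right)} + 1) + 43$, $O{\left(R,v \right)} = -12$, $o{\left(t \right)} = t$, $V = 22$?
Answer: $1841925740$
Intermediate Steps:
$F = 74$ ($F = 2 \left(- (5 + 1) + 43\right) = 2 \left(\left(-1\right) 6 + 43\right) = 2 \left(-6 + 43\right) = 2 \cdot 37 = 74$)
$y{\left(G,b \right)} = \frac{35}{2}$ ($y{\left(G,b \right)} = \frac{13 + 22}{2} = \frac{1}{2} \cdot 35 = \frac{35}{2}$)
$\left(45284 - 5836\right) \left(y{\left(F,O{\left(1,3 \right)} \right)} + 46675\right) = \left(45284 - 5836\right) \left(\frac{35}{2} + 46675\right) = 39448 \cdot \frac{93385}{2} = 1841925740$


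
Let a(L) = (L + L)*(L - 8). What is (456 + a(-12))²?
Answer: 876096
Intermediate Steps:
a(L) = 2*L*(-8 + L) (a(L) = (2*L)*(-8 + L) = 2*L*(-8 + L))
(456 + a(-12))² = (456 + 2*(-12)*(-8 - 12))² = (456 + 2*(-12)*(-20))² = (456 + 480)² = 936² = 876096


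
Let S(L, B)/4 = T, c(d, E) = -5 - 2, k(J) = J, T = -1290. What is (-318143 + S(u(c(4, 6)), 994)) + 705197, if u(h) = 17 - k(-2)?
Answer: 381894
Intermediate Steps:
c(d, E) = -7
u(h) = 19 (u(h) = 17 - 1*(-2) = 17 + 2 = 19)
S(L, B) = -5160 (S(L, B) = 4*(-1290) = -5160)
(-318143 + S(u(c(4, 6)), 994)) + 705197 = (-318143 - 5160) + 705197 = -323303 + 705197 = 381894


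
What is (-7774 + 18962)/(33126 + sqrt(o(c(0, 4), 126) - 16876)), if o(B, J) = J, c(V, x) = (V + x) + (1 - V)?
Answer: 185306844/548674313 - 27970*I*sqrt(670)/548674313 ≈ 0.33774 - 0.0013195*I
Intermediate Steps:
c(V, x) = 1 + x
(-7774 + 18962)/(33126 + sqrt(o(c(0, 4), 126) - 16876)) = (-7774 + 18962)/(33126 + sqrt(126 - 16876)) = 11188/(33126 + sqrt(-16750)) = 11188/(33126 + 5*I*sqrt(670))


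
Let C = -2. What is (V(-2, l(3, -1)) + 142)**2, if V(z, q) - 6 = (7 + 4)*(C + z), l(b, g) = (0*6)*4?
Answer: 10816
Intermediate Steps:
l(b, g) = 0 (l(b, g) = 0*4 = 0)
V(z, q) = -16 + 11*z (V(z, q) = 6 + (7 + 4)*(-2 + z) = 6 + 11*(-2 + z) = 6 + (-22 + 11*z) = -16 + 11*z)
(V(-2, l(3, -1)) + 142)**2 = ((-16 + 11*(-2)) + 142)**2 = ((-16 - 22) + 142)**2 = (-38 + 142)**2 = 104**2 = 10816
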